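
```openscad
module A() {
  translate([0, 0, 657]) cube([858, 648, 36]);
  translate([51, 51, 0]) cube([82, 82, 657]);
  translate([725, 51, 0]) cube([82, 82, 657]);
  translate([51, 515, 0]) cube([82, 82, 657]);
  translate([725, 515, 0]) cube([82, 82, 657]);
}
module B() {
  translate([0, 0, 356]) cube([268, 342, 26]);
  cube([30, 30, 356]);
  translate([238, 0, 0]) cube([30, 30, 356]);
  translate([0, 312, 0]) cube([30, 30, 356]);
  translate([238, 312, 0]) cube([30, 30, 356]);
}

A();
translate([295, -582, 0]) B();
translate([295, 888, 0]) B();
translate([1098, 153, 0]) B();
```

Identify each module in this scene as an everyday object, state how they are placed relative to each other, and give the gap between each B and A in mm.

Each stool's nearest face is 240 mm from the table's bounding box.

A is a table. B is a stool. Three stools sit around the table at the −y, +y, +x sides. The gap between each stool and the table is 240 mm.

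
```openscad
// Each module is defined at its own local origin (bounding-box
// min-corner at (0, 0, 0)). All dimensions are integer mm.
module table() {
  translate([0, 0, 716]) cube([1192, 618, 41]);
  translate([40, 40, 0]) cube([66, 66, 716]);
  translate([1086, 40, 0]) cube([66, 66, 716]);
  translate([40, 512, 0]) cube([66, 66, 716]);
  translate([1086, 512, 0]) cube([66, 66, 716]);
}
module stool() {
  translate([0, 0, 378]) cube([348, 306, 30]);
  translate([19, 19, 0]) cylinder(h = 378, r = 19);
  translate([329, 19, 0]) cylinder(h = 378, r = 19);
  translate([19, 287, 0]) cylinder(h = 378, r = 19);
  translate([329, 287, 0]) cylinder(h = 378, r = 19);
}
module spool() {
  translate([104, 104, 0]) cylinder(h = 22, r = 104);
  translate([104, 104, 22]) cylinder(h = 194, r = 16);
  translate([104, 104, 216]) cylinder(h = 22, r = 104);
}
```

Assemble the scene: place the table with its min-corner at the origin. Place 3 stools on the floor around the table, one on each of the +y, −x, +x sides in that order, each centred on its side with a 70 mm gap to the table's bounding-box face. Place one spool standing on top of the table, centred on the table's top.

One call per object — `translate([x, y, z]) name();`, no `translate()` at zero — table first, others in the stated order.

table();
translate([422, 688, 0]) stool();
translate([-418, 156, 0]) stool();
translate([1262, 156, 0]) stool();
translate([492, 205, 757]) spool();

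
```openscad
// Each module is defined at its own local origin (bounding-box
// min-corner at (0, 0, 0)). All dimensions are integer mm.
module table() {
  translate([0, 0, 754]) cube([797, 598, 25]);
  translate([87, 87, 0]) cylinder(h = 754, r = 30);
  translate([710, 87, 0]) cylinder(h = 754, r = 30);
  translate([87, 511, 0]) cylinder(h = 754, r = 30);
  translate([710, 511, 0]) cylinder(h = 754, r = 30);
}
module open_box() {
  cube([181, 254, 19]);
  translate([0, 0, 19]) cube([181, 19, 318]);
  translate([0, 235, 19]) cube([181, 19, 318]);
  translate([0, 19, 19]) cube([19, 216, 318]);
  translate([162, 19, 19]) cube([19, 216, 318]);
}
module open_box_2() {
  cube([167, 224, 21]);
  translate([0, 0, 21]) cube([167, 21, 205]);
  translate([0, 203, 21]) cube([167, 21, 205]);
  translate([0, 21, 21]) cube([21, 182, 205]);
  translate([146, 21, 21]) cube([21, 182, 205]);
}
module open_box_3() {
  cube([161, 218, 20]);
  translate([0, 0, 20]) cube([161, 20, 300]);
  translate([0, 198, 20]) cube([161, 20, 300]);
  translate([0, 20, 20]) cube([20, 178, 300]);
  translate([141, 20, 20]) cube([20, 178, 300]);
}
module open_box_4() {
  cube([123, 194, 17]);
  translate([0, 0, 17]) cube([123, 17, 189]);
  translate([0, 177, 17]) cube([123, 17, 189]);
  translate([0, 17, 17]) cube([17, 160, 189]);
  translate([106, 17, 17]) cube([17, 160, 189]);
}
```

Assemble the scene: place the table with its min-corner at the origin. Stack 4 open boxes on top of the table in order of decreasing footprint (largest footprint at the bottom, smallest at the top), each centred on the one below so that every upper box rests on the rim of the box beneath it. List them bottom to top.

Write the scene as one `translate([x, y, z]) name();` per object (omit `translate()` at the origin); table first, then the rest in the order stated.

table();
translate([308, 172, 779]) open_box();
translate([315, 187, 1116]) open_box_2();
translate([318, 190, 1342]) open_box_3();
translate([337, 202, 1662]) open_box_4();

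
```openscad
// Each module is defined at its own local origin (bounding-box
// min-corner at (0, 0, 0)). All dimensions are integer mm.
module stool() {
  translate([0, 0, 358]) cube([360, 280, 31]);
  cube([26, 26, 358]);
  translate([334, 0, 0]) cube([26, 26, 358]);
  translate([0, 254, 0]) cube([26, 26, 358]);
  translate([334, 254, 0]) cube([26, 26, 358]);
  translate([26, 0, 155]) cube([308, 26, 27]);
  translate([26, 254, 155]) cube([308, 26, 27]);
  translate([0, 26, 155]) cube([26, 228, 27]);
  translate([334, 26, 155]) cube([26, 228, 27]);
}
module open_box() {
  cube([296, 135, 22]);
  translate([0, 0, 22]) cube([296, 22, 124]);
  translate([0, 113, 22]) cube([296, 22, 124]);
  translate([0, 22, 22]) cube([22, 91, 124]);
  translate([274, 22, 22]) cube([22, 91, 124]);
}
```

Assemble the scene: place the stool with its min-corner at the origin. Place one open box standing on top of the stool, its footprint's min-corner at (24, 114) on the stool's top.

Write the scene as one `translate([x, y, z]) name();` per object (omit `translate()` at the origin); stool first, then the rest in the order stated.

stool();
translate([24, 114, 389]) open_box();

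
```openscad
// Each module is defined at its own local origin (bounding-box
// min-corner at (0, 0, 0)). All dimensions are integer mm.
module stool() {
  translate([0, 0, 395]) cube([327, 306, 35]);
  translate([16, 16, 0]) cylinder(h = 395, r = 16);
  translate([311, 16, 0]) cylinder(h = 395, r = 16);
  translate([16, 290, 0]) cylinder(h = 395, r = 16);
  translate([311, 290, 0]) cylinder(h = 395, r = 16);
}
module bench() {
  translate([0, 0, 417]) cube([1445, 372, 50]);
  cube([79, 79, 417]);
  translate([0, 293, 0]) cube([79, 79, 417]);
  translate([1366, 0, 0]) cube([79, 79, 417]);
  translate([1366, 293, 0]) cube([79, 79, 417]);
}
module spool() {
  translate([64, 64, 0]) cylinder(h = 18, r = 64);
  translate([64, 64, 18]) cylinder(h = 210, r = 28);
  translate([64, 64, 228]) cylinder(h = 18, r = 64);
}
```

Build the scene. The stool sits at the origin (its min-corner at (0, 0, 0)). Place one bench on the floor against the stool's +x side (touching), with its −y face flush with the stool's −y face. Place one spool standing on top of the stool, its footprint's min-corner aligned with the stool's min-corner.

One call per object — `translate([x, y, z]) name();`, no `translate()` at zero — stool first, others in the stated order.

stool();
translate([327, 0, 0]) bench();
translate([0, 0, 430]) spool();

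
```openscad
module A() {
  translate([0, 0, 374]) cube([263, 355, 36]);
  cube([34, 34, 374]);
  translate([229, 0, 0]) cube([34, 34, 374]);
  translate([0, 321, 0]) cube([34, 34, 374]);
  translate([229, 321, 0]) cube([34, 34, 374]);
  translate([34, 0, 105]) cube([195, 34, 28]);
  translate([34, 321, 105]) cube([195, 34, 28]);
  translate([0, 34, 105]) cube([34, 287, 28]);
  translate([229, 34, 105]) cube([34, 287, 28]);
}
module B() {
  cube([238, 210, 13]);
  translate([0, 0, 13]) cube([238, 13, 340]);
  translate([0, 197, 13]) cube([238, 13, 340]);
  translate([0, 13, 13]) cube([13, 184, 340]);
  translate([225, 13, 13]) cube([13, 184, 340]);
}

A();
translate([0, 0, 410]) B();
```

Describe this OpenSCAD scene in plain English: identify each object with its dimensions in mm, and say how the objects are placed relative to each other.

A is a simple wooden stool: a rectangular seat 263 mm (x) by 355 mm (y), 36 mm thick, top face at z = 410 mm, on four square legs, each 34×34 mm in cross-section. The legs rest on z = 0, each flush with a corner of the seat. Four stretchers, 34 mm wide and 28 mm tall, connect adjacent legs with their undersides at z = 105 mm, each running between the inner faces of the legs it joins and aligned with the legs' outer faces on the other axis.

B is an open storage box with external size 238×210×353 mm and wall thickness 13 mm (the base is also 13 mm thick). The base covers the whole footprint; the four walls stand on the base, with the y-facing walls full-width and the x-facing walls fitting between their inner faces.

The open box is on top of the stool.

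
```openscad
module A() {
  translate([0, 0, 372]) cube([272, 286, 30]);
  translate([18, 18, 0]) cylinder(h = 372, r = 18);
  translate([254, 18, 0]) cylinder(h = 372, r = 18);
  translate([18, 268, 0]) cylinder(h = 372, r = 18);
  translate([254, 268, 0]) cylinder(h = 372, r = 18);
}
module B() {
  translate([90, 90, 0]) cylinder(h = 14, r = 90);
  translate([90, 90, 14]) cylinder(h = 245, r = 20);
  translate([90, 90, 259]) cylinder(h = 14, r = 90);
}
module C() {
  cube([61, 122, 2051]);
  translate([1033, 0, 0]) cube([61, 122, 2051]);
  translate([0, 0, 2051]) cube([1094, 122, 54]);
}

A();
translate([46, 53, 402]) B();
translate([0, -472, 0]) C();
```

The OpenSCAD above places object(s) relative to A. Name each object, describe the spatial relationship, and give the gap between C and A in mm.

A is a stool. B is a spool. C is a door frame. The spool is on top of the stool, centred. The door frame is on the floor beside the stool on its −y side. The gap between the door frame and the stool is 350 mm.

The door frame's nearest face is 350 mm from the stool's −y face.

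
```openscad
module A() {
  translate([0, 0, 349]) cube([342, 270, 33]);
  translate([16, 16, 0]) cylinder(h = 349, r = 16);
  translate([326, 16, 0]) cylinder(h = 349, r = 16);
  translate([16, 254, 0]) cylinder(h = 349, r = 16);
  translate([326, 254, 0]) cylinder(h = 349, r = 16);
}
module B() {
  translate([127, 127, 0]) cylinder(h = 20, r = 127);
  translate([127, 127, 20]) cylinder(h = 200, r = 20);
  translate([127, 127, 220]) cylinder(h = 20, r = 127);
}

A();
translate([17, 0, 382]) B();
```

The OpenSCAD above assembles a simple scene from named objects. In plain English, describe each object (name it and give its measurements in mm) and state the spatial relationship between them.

A is a simple wooden stool: a rectangular seat 342 mm (x) by 270 mm (y), 33 mm thick, top face at z = 382 mm, on four round legs, each 32 mm in diameter. The legs rest on z = 0, each leg's axis is inset half a diameter from the nearest pair of seat edges (so the leg's bounding box is flush with the corner).

B is a spool: two coaxial disc flanges of radius 127 mm and thickness 20 mm, joined by a core cylinder of radius 20 mm and height 200 mm. The lower flange rests on z = 0 and the three cylinders share a vertical axis.

The spool is on top of the stool.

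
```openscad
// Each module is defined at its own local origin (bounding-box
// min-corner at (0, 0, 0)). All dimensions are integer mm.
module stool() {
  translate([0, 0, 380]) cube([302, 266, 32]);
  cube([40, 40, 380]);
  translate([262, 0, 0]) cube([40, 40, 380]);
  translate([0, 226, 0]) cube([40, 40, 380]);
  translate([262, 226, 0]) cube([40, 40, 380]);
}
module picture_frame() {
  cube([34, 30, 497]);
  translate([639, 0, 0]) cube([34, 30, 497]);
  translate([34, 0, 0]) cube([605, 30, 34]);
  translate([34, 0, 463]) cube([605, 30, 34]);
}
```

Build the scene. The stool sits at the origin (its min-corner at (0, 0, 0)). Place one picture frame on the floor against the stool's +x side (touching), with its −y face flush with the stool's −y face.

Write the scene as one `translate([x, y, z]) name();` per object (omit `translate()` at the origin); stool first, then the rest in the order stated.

stool();
translate([302, 0, 0]) picture_frame();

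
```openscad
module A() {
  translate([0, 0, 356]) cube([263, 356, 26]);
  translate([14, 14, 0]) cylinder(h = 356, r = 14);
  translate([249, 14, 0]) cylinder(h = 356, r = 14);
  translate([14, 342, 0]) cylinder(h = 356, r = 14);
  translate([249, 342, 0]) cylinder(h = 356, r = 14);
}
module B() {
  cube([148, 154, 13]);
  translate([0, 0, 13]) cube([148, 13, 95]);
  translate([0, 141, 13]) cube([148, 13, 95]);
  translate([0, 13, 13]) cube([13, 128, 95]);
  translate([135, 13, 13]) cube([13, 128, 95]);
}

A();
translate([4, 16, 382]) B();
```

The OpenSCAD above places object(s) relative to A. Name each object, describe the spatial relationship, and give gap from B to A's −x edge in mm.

A is a stool. B is an open box. The open box is on top of the stool. The gap from the open box to the stool's −x edge is 4 mm.

The open box's min-x is at 4; the stool's min-x is 0; gap = 4 mm.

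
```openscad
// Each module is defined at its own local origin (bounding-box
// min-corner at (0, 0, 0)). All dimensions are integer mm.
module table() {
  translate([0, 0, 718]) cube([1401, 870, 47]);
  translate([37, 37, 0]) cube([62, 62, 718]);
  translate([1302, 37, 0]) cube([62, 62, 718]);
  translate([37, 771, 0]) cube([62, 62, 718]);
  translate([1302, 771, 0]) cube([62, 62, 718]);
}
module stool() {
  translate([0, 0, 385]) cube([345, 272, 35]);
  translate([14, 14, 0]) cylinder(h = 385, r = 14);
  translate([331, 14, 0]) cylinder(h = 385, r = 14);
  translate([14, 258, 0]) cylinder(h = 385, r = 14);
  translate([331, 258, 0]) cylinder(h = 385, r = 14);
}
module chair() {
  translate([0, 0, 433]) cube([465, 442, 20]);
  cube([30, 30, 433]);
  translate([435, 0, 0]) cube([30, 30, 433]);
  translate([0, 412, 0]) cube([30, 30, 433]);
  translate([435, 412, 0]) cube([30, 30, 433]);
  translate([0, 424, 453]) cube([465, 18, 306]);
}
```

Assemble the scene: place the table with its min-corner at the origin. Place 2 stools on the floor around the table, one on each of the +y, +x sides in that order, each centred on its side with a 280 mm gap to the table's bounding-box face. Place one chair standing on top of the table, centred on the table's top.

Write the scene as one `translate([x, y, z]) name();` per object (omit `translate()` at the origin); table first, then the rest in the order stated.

table();
translate([528, 1150, 0]) stool();
translate([1681, 299, 0]) stool();
translate([468, 214, 765]) chair();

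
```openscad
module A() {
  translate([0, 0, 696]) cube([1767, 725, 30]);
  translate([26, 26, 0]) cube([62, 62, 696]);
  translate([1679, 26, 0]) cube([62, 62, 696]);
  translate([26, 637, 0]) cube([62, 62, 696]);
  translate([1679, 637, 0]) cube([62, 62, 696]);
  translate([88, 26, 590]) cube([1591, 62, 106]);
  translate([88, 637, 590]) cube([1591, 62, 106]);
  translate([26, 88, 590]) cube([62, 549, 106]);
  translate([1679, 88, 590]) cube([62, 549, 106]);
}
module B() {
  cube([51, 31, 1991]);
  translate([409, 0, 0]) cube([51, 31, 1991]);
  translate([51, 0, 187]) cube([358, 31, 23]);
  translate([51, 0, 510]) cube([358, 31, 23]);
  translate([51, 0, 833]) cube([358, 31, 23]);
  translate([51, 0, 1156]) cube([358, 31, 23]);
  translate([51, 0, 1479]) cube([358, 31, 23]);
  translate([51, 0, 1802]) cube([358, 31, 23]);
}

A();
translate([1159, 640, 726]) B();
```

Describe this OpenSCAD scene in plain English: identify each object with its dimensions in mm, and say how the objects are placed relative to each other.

A is a table with a 1767×725 mm rectangular top, 30 mm thick, top surface at z = 726 mm, supported by four 62×62 mm square legs, each inset 26 mm from the nearest pair of top edges, running from the floor. Four apron rails, 62 mm thick and 106 mm tall, run between adjacent legs with their top edges flush with the underside of the top and their outer faces flush with the legs' outer faces.

B is a straight ladder. Two 51×31 mm vertical rails, 1991 mm tall, stand 460 mm apart (outside-to-outside) with their front faces coplanar on the −y side. 6 rungs, each 31 mm deep and 23 mm tall, span between the inner faces of the rails, front faces flush with the rails. The lowest rung's underside is at z = 187 mm and rungs are spaced 323 mm apart (underside to underside).

The ladder is on top of the table.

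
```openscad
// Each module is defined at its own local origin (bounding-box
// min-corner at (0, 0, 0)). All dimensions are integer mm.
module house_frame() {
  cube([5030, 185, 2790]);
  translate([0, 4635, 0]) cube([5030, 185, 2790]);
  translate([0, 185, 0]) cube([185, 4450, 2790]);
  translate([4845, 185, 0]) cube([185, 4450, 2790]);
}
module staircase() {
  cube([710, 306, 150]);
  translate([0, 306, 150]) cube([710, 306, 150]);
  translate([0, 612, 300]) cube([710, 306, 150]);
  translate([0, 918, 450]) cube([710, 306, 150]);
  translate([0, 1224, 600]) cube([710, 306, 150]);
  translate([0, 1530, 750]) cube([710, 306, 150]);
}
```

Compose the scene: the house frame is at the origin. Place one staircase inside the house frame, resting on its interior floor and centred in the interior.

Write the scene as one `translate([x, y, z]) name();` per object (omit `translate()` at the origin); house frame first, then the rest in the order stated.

house_frame();
translate([2160, 1492, 0]) staircase();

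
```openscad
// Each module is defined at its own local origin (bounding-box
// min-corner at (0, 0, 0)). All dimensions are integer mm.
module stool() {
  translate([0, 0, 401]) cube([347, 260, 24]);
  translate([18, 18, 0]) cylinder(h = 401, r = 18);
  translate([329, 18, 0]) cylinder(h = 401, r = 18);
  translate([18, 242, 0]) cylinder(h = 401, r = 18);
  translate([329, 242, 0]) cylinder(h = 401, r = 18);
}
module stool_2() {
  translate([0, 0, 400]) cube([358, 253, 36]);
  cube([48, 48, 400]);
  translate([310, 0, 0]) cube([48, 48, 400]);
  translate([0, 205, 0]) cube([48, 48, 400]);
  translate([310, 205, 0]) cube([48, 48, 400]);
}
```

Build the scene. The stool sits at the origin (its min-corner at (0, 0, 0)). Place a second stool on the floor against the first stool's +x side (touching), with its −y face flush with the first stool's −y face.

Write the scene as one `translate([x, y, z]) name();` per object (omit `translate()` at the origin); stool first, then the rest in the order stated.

stool();
translate([347, 0, 0]) stool_2();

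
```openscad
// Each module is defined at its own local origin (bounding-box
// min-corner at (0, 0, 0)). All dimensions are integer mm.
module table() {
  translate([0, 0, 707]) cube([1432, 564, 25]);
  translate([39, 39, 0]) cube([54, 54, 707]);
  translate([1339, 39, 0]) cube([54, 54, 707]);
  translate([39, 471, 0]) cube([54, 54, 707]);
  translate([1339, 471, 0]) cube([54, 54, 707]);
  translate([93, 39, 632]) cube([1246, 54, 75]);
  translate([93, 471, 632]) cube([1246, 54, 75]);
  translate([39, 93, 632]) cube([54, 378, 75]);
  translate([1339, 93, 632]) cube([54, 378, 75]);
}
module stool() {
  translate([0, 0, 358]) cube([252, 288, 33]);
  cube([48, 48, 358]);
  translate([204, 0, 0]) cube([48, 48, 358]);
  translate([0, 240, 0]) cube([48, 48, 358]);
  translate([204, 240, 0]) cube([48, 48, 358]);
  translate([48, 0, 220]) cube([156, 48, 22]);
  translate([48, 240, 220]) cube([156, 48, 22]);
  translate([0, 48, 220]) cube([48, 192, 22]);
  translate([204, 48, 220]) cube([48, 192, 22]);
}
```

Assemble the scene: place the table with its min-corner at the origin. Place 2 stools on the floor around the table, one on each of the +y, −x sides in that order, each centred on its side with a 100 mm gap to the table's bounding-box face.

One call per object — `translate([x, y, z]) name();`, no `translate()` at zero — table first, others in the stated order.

table();
translate([590, 664, 0]) stool();
translate([-352, 138, 0]) stool();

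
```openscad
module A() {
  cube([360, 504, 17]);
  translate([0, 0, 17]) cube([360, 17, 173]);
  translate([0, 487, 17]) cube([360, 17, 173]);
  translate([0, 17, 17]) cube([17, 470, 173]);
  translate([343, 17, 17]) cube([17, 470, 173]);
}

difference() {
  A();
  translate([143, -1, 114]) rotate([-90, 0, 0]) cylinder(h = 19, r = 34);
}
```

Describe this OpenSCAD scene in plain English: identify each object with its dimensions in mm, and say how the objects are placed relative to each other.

A is an open-topped rectangular box: outside dimensions 360×504×190 mm, with a uniform wall and base thickness of 17 mm. The base is a full 360×504 slab on the floor; four walls sit on top of the base. The front and back walls (the −y and +y sides) span the full width; the two side walls fit between them.

The open box has a circular hole of radius 34 mm through its front wall, centred at (x = 143, z = 114).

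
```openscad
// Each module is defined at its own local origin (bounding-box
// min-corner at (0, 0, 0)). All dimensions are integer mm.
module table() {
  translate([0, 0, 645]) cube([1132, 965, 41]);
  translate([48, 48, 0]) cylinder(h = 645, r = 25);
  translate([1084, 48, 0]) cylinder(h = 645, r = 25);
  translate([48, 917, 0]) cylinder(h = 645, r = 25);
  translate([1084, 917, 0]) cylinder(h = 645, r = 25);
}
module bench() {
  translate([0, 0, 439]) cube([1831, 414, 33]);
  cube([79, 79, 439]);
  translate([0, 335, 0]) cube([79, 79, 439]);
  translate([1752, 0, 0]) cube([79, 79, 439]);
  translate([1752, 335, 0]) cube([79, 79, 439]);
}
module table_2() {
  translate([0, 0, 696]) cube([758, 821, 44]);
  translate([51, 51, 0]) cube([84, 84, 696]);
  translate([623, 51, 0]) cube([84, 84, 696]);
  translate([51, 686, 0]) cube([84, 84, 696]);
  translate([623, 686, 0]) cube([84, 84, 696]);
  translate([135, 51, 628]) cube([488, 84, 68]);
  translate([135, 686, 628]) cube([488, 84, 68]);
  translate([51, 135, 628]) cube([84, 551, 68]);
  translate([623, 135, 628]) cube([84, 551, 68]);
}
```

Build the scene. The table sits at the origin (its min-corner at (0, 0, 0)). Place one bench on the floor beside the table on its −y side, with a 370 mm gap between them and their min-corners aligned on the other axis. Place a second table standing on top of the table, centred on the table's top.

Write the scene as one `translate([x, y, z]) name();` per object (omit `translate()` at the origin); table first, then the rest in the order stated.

table();
translate([0, -784, 0]) bench();
translate([187, 72, 686]) table_2();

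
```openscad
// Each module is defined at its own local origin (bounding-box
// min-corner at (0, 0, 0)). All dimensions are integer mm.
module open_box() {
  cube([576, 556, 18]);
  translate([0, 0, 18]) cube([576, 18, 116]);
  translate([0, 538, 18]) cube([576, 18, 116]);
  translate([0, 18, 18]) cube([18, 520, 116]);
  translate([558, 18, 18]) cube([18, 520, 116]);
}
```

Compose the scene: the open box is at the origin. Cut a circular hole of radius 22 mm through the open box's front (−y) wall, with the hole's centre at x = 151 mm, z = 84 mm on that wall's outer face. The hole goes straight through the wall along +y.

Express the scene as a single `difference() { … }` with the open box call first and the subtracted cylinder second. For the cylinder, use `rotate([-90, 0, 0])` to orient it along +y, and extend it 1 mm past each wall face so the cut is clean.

difference() {
  open_box();
  translate([151, -1, 84]) rotate([-90, 0, 0]) cylinder(h = 20, r = 22);
}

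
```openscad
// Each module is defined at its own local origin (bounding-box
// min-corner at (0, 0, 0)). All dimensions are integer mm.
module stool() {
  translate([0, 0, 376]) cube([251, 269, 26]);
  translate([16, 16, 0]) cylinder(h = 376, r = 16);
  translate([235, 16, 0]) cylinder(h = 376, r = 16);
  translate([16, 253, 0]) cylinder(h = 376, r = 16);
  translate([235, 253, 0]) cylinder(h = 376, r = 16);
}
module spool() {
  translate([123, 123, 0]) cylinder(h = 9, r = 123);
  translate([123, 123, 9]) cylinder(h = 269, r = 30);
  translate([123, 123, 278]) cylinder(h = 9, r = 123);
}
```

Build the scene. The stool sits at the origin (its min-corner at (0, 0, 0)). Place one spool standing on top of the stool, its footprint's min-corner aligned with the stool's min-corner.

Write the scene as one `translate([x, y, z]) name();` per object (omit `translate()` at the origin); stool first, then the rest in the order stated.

stool();
translate([0, 0, 402]) spool();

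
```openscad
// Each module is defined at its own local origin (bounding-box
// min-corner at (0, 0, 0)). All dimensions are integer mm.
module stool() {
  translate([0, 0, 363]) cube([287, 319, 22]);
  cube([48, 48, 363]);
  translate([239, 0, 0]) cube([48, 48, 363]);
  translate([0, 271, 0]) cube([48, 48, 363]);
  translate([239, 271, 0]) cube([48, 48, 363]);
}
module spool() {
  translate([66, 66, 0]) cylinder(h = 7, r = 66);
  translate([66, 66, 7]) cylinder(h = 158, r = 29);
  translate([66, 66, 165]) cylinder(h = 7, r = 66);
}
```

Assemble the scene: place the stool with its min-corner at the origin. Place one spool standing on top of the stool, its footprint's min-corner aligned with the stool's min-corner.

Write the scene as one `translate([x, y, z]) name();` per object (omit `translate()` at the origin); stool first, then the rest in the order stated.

stool();
translate([0, 0, 385]) spool();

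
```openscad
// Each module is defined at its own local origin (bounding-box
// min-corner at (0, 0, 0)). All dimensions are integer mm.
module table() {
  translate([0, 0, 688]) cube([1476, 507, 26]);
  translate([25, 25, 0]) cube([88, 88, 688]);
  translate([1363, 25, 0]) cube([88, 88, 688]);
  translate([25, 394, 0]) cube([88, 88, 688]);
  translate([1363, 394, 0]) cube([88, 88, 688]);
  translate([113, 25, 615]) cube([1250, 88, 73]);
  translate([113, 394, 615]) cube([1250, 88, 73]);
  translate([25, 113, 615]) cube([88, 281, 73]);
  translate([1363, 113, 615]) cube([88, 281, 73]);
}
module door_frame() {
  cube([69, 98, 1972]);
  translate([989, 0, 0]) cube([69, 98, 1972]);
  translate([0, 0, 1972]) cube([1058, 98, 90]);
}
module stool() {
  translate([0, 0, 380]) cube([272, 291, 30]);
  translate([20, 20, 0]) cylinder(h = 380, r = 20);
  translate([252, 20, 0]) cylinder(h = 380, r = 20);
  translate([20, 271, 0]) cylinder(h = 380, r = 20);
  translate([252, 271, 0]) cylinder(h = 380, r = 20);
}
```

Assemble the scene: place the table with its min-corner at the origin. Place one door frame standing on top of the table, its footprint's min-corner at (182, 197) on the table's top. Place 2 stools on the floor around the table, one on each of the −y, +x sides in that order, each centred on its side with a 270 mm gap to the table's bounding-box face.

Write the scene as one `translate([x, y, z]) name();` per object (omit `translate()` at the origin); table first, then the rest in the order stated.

table();
translate([182, 197, 714]) door_frame();
translate([602, -561, 0]) stool();
translate([1746, 108, 0]) stool();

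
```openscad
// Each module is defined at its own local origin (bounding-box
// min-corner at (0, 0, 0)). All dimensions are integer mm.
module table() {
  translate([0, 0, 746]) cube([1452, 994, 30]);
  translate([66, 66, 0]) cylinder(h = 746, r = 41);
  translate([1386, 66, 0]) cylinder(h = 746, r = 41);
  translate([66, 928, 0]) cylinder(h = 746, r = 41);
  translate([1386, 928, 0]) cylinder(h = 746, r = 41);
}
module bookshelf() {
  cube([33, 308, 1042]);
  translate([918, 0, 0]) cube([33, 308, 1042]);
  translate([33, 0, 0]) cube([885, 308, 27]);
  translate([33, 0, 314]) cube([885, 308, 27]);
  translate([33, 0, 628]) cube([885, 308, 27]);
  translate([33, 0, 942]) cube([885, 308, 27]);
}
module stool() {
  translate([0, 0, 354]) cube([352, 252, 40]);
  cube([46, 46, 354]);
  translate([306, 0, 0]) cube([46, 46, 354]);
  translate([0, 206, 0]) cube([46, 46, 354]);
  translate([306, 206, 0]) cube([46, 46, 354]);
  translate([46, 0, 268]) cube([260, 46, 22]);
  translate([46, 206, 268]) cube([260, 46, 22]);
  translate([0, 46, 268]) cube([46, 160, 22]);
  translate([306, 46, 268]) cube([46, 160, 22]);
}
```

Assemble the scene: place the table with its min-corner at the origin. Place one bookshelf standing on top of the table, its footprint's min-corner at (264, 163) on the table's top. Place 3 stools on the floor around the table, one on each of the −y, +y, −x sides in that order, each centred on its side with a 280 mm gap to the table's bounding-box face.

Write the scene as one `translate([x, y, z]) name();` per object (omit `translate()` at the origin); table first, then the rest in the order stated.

table();
translate([264, 163, 776]) bookshelf();
translate([550, -532, 0]) stool();
translate([550, 1274, 0]) stool();
translate([-632, 371, 0]) stool();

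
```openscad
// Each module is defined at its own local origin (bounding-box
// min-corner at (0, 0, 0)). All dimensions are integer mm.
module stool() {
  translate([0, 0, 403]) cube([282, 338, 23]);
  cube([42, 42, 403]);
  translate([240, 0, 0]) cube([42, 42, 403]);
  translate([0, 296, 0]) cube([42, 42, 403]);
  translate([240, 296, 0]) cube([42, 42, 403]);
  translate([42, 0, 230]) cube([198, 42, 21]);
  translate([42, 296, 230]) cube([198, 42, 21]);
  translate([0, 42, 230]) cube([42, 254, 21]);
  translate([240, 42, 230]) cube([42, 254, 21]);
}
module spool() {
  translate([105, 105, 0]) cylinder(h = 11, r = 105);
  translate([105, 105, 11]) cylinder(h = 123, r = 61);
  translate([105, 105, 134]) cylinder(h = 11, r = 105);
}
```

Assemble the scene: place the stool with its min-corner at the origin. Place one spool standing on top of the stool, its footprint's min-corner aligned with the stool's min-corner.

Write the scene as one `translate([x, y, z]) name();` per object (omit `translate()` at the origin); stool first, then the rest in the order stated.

stool();
translate([0, 0, 426]) spool();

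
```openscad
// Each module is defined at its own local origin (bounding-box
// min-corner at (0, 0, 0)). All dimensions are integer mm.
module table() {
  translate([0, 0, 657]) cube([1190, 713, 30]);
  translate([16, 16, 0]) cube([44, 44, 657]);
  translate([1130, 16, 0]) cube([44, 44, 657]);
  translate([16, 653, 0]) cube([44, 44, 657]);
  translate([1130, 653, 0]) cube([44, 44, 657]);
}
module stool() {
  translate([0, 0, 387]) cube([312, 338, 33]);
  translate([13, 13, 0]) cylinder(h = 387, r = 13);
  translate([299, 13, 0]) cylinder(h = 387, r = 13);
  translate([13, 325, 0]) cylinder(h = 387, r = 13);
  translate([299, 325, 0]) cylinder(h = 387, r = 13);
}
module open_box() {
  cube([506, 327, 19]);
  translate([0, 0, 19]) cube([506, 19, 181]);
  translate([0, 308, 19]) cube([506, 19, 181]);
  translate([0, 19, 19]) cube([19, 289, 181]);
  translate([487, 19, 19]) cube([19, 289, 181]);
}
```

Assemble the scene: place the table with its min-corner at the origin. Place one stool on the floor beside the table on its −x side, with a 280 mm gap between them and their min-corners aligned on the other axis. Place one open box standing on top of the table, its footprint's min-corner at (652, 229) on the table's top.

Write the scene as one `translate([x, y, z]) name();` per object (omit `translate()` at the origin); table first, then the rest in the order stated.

table();
translate([-592, 0, 0]) stool();
translate([652, 229, 687]) open_box();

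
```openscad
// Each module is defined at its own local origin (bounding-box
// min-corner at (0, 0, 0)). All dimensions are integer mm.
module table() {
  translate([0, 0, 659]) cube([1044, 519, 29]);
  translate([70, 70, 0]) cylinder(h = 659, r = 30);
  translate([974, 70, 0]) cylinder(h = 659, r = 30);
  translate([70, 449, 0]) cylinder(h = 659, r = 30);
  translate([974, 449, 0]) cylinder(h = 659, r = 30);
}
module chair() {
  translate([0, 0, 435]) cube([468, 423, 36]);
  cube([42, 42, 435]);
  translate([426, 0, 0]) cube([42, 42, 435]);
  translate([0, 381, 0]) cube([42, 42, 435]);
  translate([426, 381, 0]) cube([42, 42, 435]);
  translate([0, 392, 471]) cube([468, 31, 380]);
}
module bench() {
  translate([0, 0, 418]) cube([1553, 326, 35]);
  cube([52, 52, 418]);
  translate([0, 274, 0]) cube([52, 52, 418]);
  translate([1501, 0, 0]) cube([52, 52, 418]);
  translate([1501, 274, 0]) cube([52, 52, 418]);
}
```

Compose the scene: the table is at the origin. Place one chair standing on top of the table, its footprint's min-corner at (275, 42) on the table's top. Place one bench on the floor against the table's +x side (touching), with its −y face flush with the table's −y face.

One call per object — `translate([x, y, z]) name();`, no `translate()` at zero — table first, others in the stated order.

table();
translate([275, 42, 688]) chair();
translate([1044, 0, 0]) bench();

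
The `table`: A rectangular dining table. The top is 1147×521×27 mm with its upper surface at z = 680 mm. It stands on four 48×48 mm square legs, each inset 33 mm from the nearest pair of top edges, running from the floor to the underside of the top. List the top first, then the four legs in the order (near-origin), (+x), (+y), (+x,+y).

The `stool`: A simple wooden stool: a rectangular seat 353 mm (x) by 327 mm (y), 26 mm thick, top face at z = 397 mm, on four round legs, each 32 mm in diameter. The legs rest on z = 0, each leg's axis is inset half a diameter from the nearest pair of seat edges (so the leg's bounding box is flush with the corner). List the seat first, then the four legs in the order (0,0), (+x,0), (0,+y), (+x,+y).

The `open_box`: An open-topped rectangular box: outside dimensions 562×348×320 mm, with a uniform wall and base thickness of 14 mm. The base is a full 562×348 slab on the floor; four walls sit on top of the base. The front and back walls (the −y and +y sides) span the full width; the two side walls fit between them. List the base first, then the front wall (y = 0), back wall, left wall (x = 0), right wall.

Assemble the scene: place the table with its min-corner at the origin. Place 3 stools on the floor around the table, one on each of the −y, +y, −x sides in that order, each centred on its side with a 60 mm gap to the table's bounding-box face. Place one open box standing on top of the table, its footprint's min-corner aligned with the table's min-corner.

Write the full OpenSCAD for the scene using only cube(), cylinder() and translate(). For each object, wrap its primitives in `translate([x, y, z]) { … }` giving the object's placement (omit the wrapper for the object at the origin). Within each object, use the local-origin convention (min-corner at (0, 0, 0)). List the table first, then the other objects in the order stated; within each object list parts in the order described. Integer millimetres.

translate([0, 0, 653]) cube([1147, 521, 27]);
translate([33, 33, 0]) cube([48, 48, 653]);
translate([1066, 33, 0]) cube([48, 48, 653]);
translate([33, 440, 0]) cube([48, 48, 653]);
translate([1066, 440, 0]) cube([48, 48, 653]);
translate([397, -387, 0]) {
  translate([0, 0, 371]) cube([353, 327, 26]);
  translate([16, 16, 0]) cylinder(h = 371, r = 16);
  translate([337, 16, 0]) cylinder(h = 371, r = 16);
  translate([16, 311, 0]) cylinder(h = 371, r = 16);
  translate([337, 311, 0]) cylinder(h = 371, r = 16);
}
translate([397, 581, 0]) {
  translate([0, 0, 371]) cube([353, 327, 26]);
  translate([16, 16, 0]) cylinder(h = 371, r = 16);
  translate([337, 16, 0]) cylinder(h = 371, r = 16);
  translate([16, 311, 0]) cylinder(h = 371, r = 16);
  translate([337, 311, 0]) cylinder(h = 371, r = 16);
}
translate([-413, 97, 0]) {
  translate([0, 0, 371]) cube([353, 327, 26]);
  translate([16, 16, 0]) cylinder(h = 371, r = 16);
  translate([337, 16, 0]) cylinder(h = 371, r = 16);
  translate([16, 311, 0]) cylinder(h = 371, r = 16);
  translate([337, 311, 0]) cylinder(h = 371, r = 16);
}
translate([0, 0, 680]) {
  cube([562, 348, 14]);
  translate([0, 0, 14]) cube([562, 14, 306]);
  translate([0, 334, 14]) cube([562, 14, 306]);
  translate([0, 14, 14]) cube([14, 320, 306]);
  translate([548, 14, 14]) cube([14, 320, 306]);
}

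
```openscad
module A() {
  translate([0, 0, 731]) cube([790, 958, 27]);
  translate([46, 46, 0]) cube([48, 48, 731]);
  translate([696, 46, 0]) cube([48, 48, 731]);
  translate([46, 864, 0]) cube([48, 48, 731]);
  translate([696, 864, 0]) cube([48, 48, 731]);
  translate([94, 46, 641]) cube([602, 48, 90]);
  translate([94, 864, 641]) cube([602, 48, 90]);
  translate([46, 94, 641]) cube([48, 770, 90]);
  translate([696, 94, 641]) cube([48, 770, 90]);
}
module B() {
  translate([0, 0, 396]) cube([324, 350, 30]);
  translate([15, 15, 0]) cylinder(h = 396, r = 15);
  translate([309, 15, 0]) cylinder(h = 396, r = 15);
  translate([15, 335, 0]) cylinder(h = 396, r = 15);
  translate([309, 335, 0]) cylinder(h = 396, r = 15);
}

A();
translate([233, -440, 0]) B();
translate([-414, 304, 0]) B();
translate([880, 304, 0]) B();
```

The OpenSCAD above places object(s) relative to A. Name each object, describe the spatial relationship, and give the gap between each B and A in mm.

A is a table. B is a stool. Three stools sit around the table at the −y, −x, +x sides. The gap between each stool and the table is 90 mm.

Each stool's nearest face is 90 mm from the table's bounding box.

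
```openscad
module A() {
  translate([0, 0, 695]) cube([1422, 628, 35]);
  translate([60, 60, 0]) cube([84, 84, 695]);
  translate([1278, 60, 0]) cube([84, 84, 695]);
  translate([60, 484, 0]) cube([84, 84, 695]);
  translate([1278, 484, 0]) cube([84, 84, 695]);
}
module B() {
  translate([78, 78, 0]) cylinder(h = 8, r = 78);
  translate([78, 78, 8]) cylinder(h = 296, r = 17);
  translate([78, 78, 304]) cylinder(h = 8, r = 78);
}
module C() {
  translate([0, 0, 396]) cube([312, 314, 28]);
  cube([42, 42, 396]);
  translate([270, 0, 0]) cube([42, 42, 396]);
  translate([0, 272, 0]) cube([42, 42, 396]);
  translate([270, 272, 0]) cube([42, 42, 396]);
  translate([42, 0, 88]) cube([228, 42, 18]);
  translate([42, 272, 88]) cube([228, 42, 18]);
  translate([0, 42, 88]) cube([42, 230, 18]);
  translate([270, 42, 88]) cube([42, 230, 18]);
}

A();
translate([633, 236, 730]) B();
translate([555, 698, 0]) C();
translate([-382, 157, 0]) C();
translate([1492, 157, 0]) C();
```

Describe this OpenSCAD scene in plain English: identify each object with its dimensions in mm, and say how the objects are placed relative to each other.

A is a rectangular dining table. The top is 1422×628×35 mm with its upper surface at z = 730 mm. It stands on four 84×84 mm square legs, each inset 60 mm from the nearest pair of top edges, running from the floor to the underside of the top.

B is a spool: two coaxial disc flanges of radius 78 mm and thickness 8 mm, joined by a core cylinder of radius 17 mm and height 296 mm. The lower flange rests on z = 0 and the three cylinders share a vertical axis.

C is a simple wooden stool: a rectangular seat 312 mm (x) by 314 mm (y), 28 mm thick, top face at z = 424 mm, on four square legs, each 42×42 mm in cross-section. The legs rest on z = 0, each flush with a corner of the seat. Four stretchers, 42 mm wide and 18 mm tall, connect adjacent legs with their undersides at z = 88 mm, each running between the inner faces of the legs it joins and aligned with the legs' outer faces on the other axis.

The spool is on top of the table, centred. Three stools sit around the table at the +y, −x, +x sides.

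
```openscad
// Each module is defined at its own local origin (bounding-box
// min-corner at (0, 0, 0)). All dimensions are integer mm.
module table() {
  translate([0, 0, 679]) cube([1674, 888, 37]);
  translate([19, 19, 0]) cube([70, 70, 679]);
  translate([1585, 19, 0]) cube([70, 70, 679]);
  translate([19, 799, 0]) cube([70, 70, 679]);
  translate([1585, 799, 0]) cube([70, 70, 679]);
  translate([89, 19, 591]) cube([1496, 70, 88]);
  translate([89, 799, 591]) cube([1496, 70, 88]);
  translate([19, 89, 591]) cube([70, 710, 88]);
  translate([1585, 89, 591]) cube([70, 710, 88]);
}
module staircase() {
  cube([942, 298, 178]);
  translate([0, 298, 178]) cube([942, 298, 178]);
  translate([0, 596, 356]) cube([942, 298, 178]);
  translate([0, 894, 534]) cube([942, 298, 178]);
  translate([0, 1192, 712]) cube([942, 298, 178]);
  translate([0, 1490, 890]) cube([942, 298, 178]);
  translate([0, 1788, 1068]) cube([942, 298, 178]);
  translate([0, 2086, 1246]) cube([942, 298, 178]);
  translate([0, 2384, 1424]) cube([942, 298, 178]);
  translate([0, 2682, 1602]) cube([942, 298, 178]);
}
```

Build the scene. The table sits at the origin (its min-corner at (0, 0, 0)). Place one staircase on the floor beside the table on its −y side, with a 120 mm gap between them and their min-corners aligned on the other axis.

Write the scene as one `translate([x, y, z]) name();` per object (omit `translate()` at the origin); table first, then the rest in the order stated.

table();
translate([0, -3100, 0]) staircase();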